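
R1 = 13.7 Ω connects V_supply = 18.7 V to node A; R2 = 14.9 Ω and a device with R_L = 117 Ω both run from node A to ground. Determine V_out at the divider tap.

V_out ≈ 9.18 V

R2 ‖ R_L = (14.9 × 117)/(14.9 + 117) = 13.22 Ω.
Then V_out = V_supply · R2'/(R1 + R2') = 18.7 × 13.22/26.92 = 9.182 V.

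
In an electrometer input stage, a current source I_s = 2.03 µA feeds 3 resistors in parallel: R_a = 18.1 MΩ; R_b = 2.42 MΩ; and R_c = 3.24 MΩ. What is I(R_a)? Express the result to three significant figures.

I ≈ 0.144 µA

Total conductance ΣG = 1/18.1 + 1/2.42 + 1/3.24 = 0.7771 (units of 1/MΩ).
By the current-divider rule, I = I_s · G_k/ΣG = 2.03 × 0.07109 = 0.1443 µA.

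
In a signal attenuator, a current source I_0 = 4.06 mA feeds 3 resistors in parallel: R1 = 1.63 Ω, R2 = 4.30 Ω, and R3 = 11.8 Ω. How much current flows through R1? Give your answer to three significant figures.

ΣG = 1/1.63 + 1/4.30 + 1/11.8 = 0.9308.
R1 takes the fraction G_k/ΣG = 0.6135/0.9308 = 0.6591, so I = 4.06 × 0.6591 = 2.676 mA.

I ≈ 2.68 mA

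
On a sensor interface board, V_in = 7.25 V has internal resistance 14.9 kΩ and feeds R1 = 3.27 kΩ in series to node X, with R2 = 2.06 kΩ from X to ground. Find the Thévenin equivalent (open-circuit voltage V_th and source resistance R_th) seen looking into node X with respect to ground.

R1' = 14.9 + 3.27 = 18.17 kΩ (source resistance + R1).
Open-circuit (no load on X): V_th = V_in · R2/(R1' + R2) = 7.25 × 2.06/(18.17 + 2.06) = 0.7383 V.
Looking into X with the source shorted: R_th = R1'·R2/(R1'+R2) = 18.17 × 2.06/20.23 = 1.850 kΩ.

V_th ≈ 0.738 V, R_th ≈ 1.85 kΩ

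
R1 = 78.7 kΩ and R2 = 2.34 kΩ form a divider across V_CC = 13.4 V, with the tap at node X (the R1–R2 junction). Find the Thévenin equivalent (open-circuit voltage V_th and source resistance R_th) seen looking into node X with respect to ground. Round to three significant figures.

With X open, the divider is unloaded: V_th = 13.4 × 2.34/81.04 = 0.3869 V.
Zeroing V_CC shorts the top of R1 to ground, so R_th = R1 ‖ R2 = 2.272 kΩ.

V_th ≈ 0.387 V, R_th ≈ 2.27 kΩ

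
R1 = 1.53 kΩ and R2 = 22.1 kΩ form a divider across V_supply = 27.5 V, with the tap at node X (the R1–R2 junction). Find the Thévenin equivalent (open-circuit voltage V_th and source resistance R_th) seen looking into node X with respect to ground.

V_th ≈ 25.7 V, R_th ≈ 1.43 kΩ

V_th is the unloaded tap voltage: V_supply · R2/(R1+R2) = 27.5 × 0.9353 = 25.72 V.
With V_supply suppressed (replaced by a short), R_th = R1 ‖ R2 = (1.530 × 22.1)/(1.530 + 22.1) = 1.431 kΩ.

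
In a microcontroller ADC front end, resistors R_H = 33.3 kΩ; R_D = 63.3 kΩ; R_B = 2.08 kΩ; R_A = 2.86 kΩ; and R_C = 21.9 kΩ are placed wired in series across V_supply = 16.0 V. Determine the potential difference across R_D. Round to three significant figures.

V ≈ 8.20 V

Total series resistance ΣR = 33.3 + 63.3 + 2.08 + 2.86 + 21.9 = 123.4 kΩ.
Voltage divider: V = V_supply · (63.30 / 123.4) = 16.0 × 0.5128 = 8.205 V.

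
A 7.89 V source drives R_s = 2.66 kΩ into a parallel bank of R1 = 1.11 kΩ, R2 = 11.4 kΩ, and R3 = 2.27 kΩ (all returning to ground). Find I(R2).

I ≈ 0.144 mA

Parallel bank: R_p = 1/(1/1.11 + 1/11.4 + 1/2.27) = 0.6997 kΩ.
V_A by voltage divider: V_A = 7.89 × 0.6997/(2.66 + 0.6997) = 1.643 V.
Branch current I = V_A/R2 = 1.643/11.4 = 0.1441 mA.
(Check via current divider: I_total = 2.348 mA; share G_k/ΣG = 0.06138 → same result.)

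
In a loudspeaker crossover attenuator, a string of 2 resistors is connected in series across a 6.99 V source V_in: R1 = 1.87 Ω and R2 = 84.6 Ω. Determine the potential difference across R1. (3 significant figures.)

Total series resistance ΣR = 1.87 + 84.6 = 86.47 Ω.
V = V_in · R/ΣR = 6.99 × 0.02163 = 0.1512 V.

V ≈ 0.151 V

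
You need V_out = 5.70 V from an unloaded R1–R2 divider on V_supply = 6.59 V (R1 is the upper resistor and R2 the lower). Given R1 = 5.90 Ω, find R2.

V_out/V_supply = R2/(R1+R2) = 0.8649.
So R2 = R1 · V_out/(V_supply − V_out) = 5.90 × 5.70/(6.59 − 5.70) = 5.90 × 6.404 = 37.79 Ω.

R2 ≈ 37.8 Ω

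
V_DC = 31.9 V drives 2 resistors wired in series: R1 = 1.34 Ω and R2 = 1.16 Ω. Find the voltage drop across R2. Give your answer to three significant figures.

Total series resistance ΣR = 1.34 + 1.16 = 2.500 Ω.
Voltage divider: V = V_DC · (1.160 / 2.500) = 31.9 × 0.4640 = 14.80 V.

V ≈ 14.8 V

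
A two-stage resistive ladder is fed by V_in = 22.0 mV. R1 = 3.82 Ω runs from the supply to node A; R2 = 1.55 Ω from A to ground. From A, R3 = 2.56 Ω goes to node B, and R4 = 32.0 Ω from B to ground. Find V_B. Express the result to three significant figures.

The second stage (R3 + R4 = 34.56 Ω) loads node A in parallel with R2.
R2 ‖ (R3+R4) = 1.483 Ω.
First divider: V_A = V_in · 1.483/(3.82 + 1.483) = 6.154 mV.
Stage 2 is unloaded, so V_B = V_A · R4/(R3+R4) = 6.154 × 32.0/34.56 = 5.698 mV.

V_B ≈ 5.70 mV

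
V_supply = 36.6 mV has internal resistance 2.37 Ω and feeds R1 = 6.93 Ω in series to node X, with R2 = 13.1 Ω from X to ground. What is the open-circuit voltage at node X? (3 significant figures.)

R1' = 2.37 + 6.93 = 9.300 Ω (source resistance + R1).
V_th is the unloaded tap voltage: V_supply · R2/(R1'+R2) = 36.6 × 0.5848 = 21.40 mV.

V_th ≈ 21.4 mV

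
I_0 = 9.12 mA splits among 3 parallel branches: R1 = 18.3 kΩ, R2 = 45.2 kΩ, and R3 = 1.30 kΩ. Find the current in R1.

ΣG = 1/18.3 + 1/45.2 + 1/1.30 = 0.8460.
By the current-divider rule, I = I_0 · G_k/ΣG = 9.12 × 0.06459 = 0.5891 mA.

I ≈ 0.589 mA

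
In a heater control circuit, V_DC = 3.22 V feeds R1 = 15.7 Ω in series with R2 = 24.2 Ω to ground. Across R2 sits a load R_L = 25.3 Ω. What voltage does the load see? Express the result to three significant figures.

First combine the lower leg with the load: R2 ‖ R_L = 12.37 Ω.
Voltage divider with the loaded lower leg: V_out = 3.22 × 12.37/(15.7 + 12.37) = 3.22 × 0.4407 = 1.419 V.

V_out ≈ 1.42 V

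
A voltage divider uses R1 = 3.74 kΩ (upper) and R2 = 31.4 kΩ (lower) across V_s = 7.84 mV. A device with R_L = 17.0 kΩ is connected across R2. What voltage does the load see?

V_out ≈ 5.85 mV

The load sits in parallel with R2, giving an effective lower resistance R2' = R2·R_L/(R2+R_L) = 11.03 kΩ.
Voltage divider with the loaded lower leg: V_out = 7.84 × 11.03/(3.74 + 11.03) = 7.84 × 0.7468 = 5.855 mV.
(Unloaded it would be 7.01 mV; the load pulls it down.)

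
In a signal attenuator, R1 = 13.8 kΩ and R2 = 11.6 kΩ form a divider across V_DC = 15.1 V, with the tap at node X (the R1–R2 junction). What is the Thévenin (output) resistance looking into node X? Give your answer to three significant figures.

Looking into X with the source shorted: R_th = R1·R2/(R1+R2) = 13.80 × 11.6/25.40 = 6.302 kΩ.

R_th ≈ 6.30 kΩ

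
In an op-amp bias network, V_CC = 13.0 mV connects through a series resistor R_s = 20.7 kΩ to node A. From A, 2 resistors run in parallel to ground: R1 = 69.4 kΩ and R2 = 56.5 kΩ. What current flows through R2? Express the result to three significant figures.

Parallel bank: R_p = 1/(1/69.4 + 1/56.5) = 31.14 kΩ.
V_A by voltage divider: V_A = 13.0 × 31.14/(20.7 + 31.14) = 7.809 mV.
I(R2) = V_A / R2 = 7.809/56.5 = 0.1382 µA.
(Check via current divider: I_total = 0.2507 µA; share G_k/ΣG = 0.5512 → same result.)

I ≈ 0.138 µA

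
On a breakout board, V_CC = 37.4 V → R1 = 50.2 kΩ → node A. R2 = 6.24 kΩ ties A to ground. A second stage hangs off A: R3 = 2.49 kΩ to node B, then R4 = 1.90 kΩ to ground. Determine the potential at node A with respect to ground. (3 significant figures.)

V_A ≈ 1.83 V

Looking into the second stage from A: R3 + R4 = 4.390 kΩ appears in parallel with R2.
Effective lower resistance at A: R2 ‖ 4.390 = 2.577 kΩ.
First divider: V_A = V_CC · 2.577/(50.2 + 2.577) = 1.826 V.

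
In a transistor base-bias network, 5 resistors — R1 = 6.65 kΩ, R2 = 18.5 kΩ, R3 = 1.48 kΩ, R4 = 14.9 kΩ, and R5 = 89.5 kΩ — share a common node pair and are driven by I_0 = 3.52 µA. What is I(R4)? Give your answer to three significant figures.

I ≈ 0.246 µA

Total conductance ΣG = 1/6.65 + 1/18.5 + 1/1.48 + 1/14.9 + 1/89.5 = 0.9584 (units of 1/kΩ).
R4 takes the fraction G_k/ΣG = 0.06711/0.9584 = 0.07003, so I = 3.52 × 0.07003 = 0.2465 µA.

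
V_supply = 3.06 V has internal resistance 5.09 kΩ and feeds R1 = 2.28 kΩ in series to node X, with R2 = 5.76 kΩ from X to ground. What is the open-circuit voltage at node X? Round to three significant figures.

R1' = 5.09 + 2.28 = 7.370 kΩ (source resistance + R1).
V_th is the unloaded tap voltage: V_supply · R2/(R1'+R2) = 3.06 × 0.4387 = 1.342 V.

V_th ≈ 1.34 V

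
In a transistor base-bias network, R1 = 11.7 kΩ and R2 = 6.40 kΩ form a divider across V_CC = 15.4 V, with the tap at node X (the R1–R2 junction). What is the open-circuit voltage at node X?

V_th ≈ 5.45 V

Open-circuit (no load on X): V_th = V_CC · R2/(R1 + R2) = 15.4 × 6.40/(11.70 + 6.40) = 5.445 V.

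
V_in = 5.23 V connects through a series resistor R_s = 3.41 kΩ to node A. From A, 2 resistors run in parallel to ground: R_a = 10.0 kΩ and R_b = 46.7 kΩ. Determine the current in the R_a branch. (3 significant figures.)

I ≈ 0.370 mA

Parallel bank: R_p = 1/(1/10.0 + 1/46.7) = 8.236 kΩ.
V_A = 5.23 × 8.236/11.65 = 3.699 V.
Branch current I = V_A/R_a = 3.699/10.0 = 0.3699 mA.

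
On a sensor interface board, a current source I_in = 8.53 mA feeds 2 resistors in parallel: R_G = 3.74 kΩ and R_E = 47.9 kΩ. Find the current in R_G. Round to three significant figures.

For two parallel branches, I_k = I_in · (other R)/(sum of R).
So I = 8.53 × 47.9/51.64 = 7.912 mA.

I ≈ 7.91 mA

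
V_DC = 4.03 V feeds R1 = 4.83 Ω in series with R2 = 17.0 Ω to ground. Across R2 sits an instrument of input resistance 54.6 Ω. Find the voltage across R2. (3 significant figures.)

V_out ≈ 2.94 V

First combine the lower leg with the load: R2 ‖ R_L = 12.96 Ω.
Voltage divider with the loaded lower leg: V_out = 4.03 × 12.96/(4.83 + 12.96) = 4.03 × 0.7286 = 2.936 V.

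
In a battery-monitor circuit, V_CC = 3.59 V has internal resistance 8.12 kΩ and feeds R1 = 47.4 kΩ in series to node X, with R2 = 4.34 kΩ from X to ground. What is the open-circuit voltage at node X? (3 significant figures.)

R1' = 8.12 + 47.4 = 55.52 kΩ (source resistance + R1).
Open-circuit (no load on X): V_th = V_CC · R2/(R1' + R2) = 3.59 × 4.34/(55.52 + 4.34) = 0.2603 V.

V_th ≈ 0.260 V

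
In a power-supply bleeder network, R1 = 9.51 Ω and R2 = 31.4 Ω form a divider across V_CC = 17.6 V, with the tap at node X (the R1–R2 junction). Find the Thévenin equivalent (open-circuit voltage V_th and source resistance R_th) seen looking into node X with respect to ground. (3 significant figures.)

V_th ≈ 13.5 V, R_th ≈ 7.30 Ω

Open-circuit (no load on X): V_th = V_CC · R2/(R1 + R2) = 17.6 × 31.4/(9.510 + 31.4) = 13.51 V.
Looking into X with the source shorted: R_th = R1·R2/(R1+R2) = 9.510 × 31.4/40.91 = 7.299 Ω.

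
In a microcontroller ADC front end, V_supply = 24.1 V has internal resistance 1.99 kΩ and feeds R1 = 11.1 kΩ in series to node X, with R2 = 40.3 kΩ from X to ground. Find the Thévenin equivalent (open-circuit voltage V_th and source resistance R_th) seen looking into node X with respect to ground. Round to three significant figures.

R1' = 1.99 + 11.1 = 13.09 kΩ (source resistance + R1).
With X open, the divider is unloaded: V_th = 24.1 × 40.3/53.39 = 18.19 V.
With V_supply suppressed (replaced by a short), R_th = R1' ‖ R2 = (13.09 × 40.3)/(13.09 + 40.3) = 9.881 kΩ.

V_th ≈ 18.2 V, R_th ≈ 9.88 kΩ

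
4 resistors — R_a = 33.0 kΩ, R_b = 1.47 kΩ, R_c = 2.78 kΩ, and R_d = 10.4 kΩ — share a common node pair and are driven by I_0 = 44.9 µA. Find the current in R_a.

I ≈ 1.17 µA

ΣG = 1/33.0 + 1/1.47 + 1/2.78 + 1/10.4 = 1.166.
R_a takes the fraction G_k/ΣG = 0.03030/1.166 = 0.02598, so I = 44.9 × 0.02598 = 1.166 µA.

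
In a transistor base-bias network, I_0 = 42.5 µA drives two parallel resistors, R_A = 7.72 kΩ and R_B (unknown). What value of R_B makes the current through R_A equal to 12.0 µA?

In a two-way split, I_A/I_0 = R_B/(R_A + R_B).
With f = 0.2824, R_B = R_A · f/(1−f) = 7.72 × 0.3934 = 3.037 kΩ.

R_B ≈ 3.04 kΩ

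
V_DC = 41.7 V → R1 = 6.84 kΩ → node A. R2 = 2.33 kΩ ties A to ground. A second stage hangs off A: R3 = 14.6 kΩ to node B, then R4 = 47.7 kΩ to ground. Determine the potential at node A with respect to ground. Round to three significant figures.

V_A ≈ 10.3 V

The second stage (R3 + R4 = 62.30 kΩ) loads node A in parallel with R2.
R2 ‖ (R3+R4) = 2.246 kΩ.
So V_A = 41.7 × 0.2472 = 10.31 V.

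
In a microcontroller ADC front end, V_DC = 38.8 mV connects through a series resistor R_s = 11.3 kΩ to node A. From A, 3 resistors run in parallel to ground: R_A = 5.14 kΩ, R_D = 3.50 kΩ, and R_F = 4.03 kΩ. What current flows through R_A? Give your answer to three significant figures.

I ≈ 0.818 µA

Combine the parallel branches: R_p = (1/5.14 + 1/3.50 + 1/4.03)⁻¹ = 1.373 kΩ.
V_A by voltage divider: V_A = 38.8 × 1.373/(11.3 + 1.373) = 4.203 mV.
Branch current I = V_A/R_A = 4.203/5.14 = 0.8177 µA.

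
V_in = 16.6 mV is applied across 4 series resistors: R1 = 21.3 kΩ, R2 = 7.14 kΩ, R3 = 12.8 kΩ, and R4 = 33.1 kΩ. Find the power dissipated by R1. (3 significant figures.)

P ≈ 1.06 nW

The common current is I = 16.6/74.34 = 0.2233 µA.
P(R1) = I²·R1 = (0.2233)² × 21.3 = 1.062 nW.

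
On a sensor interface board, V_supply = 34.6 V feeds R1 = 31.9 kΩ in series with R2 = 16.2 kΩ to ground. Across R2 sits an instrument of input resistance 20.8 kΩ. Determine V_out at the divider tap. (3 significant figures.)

V_out ≈ 7.68 V

The load sits in parallel with R2, giving an effective lower resistance R2' = R2·R_L/(R2+R_L) = 9.107 kΩ.
Now apply the divider: V_out = 34.6 × 0.2221 = 7.684 V.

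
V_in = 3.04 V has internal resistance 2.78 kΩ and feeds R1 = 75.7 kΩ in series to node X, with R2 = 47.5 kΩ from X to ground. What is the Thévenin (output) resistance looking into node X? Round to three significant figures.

R1' = 2.78 + 75.7 = 78.48 kΩ (source resistance + R1).
Zeroing V_in shorts the top of R1' to ground, so R_th = R1' ‖ R2 = 29.59 kΩ.

R_th ≈ 29.6 kΩ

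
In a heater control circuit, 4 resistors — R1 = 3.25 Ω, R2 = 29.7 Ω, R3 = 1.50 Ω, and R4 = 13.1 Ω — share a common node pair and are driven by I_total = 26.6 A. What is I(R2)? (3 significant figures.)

I ≈ 0.826 A

Total conductance ΣG = 1/3.25 + 1/29.7 + 1/1.50 + 1/13.1 = 1.084 (units of 1/Ω).
By the current-divider rule, I = I_total · G_k/ΣG = 26.6 × 0.03105 = 0.8259 A.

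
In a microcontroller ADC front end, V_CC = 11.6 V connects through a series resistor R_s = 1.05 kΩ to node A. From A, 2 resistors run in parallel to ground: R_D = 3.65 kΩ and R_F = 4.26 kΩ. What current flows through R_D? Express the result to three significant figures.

I ≈ 2.07 mA

Parallel bank: R_p = 1/(1/3.65 + 1/4.26) = 1.966 kΩ.
V_A = 11.6 × 1.966/3.016 = 7.561 V.
Branch current I = V_A/R_D = 7.561/3.65 = 2.072 mA.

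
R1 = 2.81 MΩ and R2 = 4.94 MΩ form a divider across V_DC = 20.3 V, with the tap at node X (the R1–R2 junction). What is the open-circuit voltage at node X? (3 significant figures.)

V_th ≈ 12.9 V

Open-circuit (no load on X): V_th = V_DC · R2/(R1 + R2) = 20.3 × 4.94/(2.810 + 4.94) = 12.94 V.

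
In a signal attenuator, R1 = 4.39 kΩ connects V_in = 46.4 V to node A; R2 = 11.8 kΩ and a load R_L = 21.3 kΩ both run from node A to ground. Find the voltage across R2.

The load sits in parallel with R2, giving an effective lower resistance R2' = R2·R_L/(R2+R_L) = 7.593 kΩ.
Voltage divider with the loaded lower leg: V_out = 46.4 × 7.593/(4.39 + 7.593) = 46.4 × 0.6337 = 29.40 V.

V_out ≈ 29.4 V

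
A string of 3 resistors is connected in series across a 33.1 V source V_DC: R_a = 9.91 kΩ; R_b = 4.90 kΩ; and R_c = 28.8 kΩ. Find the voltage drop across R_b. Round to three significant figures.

Series total: ΣR = 9.91 + 4.90 + 28.8 = 43.61 kΩ.
By the voltage-divider rule, V = 33.1 × 4.900/43.61 = 3.719 V.

V ≈ 3.72 V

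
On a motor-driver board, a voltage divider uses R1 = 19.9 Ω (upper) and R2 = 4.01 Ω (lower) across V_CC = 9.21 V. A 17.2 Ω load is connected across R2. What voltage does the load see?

V_out ≈ 1.29 V

First combine the lower leg with the load: R2 ‖ R_L = 3.252 Ω.
Then V_out = V_CC · R2'/(R1 + R2') = 9.21 × 3.252/23.15 = 1.294 V.
(Unloaded it would be 1.54 V; the load pulls it down.)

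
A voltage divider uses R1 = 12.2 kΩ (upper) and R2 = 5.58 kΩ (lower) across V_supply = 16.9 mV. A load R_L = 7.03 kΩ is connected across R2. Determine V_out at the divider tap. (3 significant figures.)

V_out ≈ 3.43 mV

R2 ‖ R_L = (5.58 × 7.03)/(5.58 + 7.03) = 3.111 kΩ.
Now apply the divider: V_out = 16.9 × 0.2032 = 3.434 mV.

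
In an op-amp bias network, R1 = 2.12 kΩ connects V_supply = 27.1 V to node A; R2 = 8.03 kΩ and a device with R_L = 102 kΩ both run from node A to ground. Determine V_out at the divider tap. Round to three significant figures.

First combine the lower leg with the load: R2 ‖ R_L = 7.444 kΩ.
Now apply the divider: V_out = 27.1 × 0.7783 = 21.09 V.

V_out ≈ 21.1 V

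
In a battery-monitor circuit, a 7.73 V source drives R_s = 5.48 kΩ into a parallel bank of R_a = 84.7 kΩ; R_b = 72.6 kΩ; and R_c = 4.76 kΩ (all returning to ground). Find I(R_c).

I ≈ 0.709 mA

Equivalent of the parallel group: R_p = 4.243 kΩ.
V_A = 7.73 × 4.243/9.723 = 3.373 V.
I(R_c) = V_A / R_c = 3.373/4.76 = 0.7087 mA.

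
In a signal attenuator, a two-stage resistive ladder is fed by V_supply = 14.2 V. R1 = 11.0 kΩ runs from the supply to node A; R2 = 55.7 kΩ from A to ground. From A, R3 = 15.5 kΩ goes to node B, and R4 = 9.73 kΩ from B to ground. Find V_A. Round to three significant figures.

V_A ≈ 8.69 V

Node A sees R2 in parallel with the series input of stage 2, R3 + R4 = 25.23 kΩ.
Effective lower resistance at A: R2 ‖ 25.23 = 17.36 kΩ.
First divider: V_A = V_supply · 17.36/(11.0 + 17.36) = 8.693 V.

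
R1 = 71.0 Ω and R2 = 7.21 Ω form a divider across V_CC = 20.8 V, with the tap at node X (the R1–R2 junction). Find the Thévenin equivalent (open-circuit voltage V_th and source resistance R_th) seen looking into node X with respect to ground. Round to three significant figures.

With X open, the divider is unloaded: V_th = 20.8 × 7.21/78.21 = 1.918 V.
Zeroing V_CC shorts the top of R1 to ground, so R_th = R1 ‖ R2 = 6.545 Ω.

V_th ≈ 1.92 V, R_th ≈ 6.55 Ω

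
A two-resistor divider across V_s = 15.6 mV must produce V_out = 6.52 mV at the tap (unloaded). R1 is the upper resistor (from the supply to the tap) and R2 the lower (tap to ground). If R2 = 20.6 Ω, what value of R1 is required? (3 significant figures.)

V_out/V_s = R2/(R1+R2) = 0.4179.
R1 = R2·(1/k − 1) = 20.6 × 1.393 = 28.69 Ω.

R1 ≈ 28.7 Ω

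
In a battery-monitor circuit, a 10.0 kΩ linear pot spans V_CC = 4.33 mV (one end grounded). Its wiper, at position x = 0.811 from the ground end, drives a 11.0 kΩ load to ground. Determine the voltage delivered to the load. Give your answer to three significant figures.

V_out ≈ 3.08 mV

The pot divides into 1.890 kΩ above the wiper and 8.110 kΩ below.
Lower segment in parallel with the load: 8.110 ‖ 11.0 = 4.668 kΩ.
V_out = 4.33 × 4.668/(1.890 + 4.668) = 3.082 mV.
(Unloaded: V_out = x·V_CC = 3.51 mV.)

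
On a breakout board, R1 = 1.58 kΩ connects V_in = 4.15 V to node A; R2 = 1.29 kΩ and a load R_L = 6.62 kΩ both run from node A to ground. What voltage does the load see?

The load sits in parallel with R2, giving an effective lower resistance R2' = R2·R_L/(R2+R_L) = 1.080 kΩ.
Now apply the divider: V_out = 4.15 × 0.4059 = 1.685 V.
(Unloaded it would be 1.87 V; the load pulls it down.)

V_out ≈ 1.68 V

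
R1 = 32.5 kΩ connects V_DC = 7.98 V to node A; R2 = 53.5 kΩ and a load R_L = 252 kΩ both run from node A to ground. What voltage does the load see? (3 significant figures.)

V_out ≈ 4.60 V

The load sits in parallel with R2, giving an effective lower resistance R2' = R2·R_L/(R2+R_L) = 44.13 kΩ.
Then V_out = V_DC · R2'/(R1 + R2') = 7.98 × 44.13/76.63 = 4.596 V.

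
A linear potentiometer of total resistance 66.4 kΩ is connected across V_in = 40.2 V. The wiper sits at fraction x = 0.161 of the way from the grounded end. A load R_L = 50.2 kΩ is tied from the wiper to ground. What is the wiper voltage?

The pot divides into 55.71 kΩ above the wiper and 10.69 kΩ below.
(x·R_p) ‖ R_L = 8.814 kΩ.
Then V_out = V_in · 8.814/(55.71 + 8.814) = 5.491 V.

V_out ≈ 5.49 V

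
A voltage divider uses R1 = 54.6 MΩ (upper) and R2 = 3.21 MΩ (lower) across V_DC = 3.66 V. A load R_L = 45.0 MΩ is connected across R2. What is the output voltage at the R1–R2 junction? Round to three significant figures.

R2 ‖ R_L = (3.21 × 45.0)/(3.21 + 45.0) = 2.996 MΩ.
Voltage divider with the loaded lower leg: V_out = 3.66 × 2.996/(54.6 + 2.996) = 3.66 × 0.05202 = 0.1904 V.

V_out ≈ 0.190 V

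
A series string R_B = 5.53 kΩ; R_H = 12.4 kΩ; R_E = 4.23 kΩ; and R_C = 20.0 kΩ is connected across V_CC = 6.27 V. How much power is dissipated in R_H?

P ≈ 0.274 mW

The common current is I = 6.27/42.16 = 0.1487 mA.
P(R_H) = I²·R_H = (0.1487)² × 12.4 = 0.2743 mW.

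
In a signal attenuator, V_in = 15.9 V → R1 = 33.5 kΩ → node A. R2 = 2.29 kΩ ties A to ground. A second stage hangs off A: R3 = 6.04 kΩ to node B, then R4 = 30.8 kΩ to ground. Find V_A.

V_A ≈ 0.961 V

The second stage (R3 + R4 = 36.84 kΩ) loads node A in parallel with R2.
Effective lower resistance at A: R2 ‖ 36.84 = 2.156 kΩ.
V_A = 15.9 × 2.156/(33.5 + 2.156) = 0.9614 V.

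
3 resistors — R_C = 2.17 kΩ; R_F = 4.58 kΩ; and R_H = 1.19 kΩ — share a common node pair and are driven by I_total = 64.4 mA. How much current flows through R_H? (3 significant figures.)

I ≈ 35.6 mA

ΣG = 1/2.17 + 1/4.58 + 1/1.19 = 1.520.
By the current-divider rule, I = I_total · G_k/ΣG = 64.4 × 0.5530 = 35.62 mA.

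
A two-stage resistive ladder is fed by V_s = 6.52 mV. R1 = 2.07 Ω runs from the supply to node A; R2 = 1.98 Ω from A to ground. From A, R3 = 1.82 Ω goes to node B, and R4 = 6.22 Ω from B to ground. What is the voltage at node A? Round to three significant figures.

The second stage (R3 + R4 = 8.040 Ω) loads node A in parallel with R2.
Effective lower resistance at A: R2 ‖ 8.040 = 1.589 Ω.
First divider: V_A = V_s · 1.589/(2.07 + 1.589) = 2.831 mV.

V_A ≈ 2.83 mV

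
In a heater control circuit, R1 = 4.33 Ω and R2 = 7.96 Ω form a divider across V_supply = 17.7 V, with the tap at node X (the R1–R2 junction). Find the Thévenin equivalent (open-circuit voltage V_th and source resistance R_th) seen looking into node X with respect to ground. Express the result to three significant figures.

With X open, the divider is unloaded: V_th = 17.7 × 7.96/12.29 = 11.46 V.
Looking into X with the source shorted: R_th = R1·R2/(R1+R2) = 4.330 × 7.96/12.29 = 2.804 Ω.

V_th ≈ 11.5 V, R_th ≈ 2.80 Ω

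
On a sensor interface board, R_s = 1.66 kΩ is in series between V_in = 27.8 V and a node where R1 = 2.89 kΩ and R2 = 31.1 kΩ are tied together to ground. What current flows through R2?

Parallel bank: R_p = 1/(1/2.89 + 1/31.1) = 2.644 kΩ.
Node voltage V_A = V_in · R_p/(R_s + R_p) = 27.8 × 0.6143 = 17.08 V.
Branch current I = V_A/R2 = 17.08/31.1 = 0.5492 mA.

I ≈ 0.549 mA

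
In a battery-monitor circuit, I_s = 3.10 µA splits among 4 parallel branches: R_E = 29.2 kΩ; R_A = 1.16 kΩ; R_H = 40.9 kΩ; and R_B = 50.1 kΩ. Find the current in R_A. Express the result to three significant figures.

Total conductance ΣG = 1/29.2 + 1/1.16 + 1/40.9 + 1/50.1 = 0.9407 (units of 1/kΩ).
By the current-divider rule, I = I_s · G_k/ΣG = 3.10 × 0.9164 = 2.841 µA.

I ≈ 2.84 µA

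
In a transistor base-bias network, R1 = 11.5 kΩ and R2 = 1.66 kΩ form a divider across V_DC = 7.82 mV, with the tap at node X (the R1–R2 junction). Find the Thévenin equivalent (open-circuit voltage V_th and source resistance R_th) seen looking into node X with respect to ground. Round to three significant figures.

With X open, the divider is unloaded: V_th = 7.82 × 1.66/13.16 = 0.9864 mV.
Zeroing V_DC shorts the top of R1 to ground, so R_th = R1 ‖ R2 = 1.451 kΩ.

V_th ≈ 0.986 mV, R_th ≈ 1.45 kΩ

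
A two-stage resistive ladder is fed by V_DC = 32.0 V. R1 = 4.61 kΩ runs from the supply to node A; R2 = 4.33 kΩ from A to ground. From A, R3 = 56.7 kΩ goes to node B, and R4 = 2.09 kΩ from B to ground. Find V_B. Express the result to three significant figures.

Looking into the second stage from A: R3 + R4 = 58.79 kΩ appears in parallel with R2.
Effective lower resistance at A: R2 ‖ 58.79 = 4.033 kΩ.
First divider: V_A = V_DC · 4.033/(4.61 + 4.033) = 14.93 V.
V_B = V_A × 0.03555 = 0.5308 V.

V_B ≈ 0.531 V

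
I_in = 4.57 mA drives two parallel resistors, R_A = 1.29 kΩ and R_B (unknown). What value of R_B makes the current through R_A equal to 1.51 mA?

The fraction through R_A equals R_B/(R_A+R_B).
With f = 0.3304, R_B = R_A · f/(1−f) = 1.29 × 0.4935 = 0.6366 kΩ.

R_B ≈ 0.637 kΩ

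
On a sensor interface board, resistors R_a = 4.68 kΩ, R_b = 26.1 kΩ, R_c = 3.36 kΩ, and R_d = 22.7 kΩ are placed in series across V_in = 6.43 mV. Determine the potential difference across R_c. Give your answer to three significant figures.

ΣR = 4.68 + 26.1 + 3.36 + 22.7 = 56.84 kΩ.
Voltage divider: V = V_in · (3.360 / 56.84) = 6.43 × 0.05911 = 0.3801 mV.

V ≈ 0.380 mV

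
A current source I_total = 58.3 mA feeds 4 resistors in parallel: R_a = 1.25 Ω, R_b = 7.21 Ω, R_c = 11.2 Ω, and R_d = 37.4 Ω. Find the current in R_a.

ΣG = 1/1.25 + 1/7.21 + 1/11.2 + 1/37.4 = 1.055.
Current divider: I(R_a) = I_total · G_k/ΣG = 58.3 × (0.8000/1.055) = 58.3 × 0.7585 = 44.22 mA.

I ≈ 44.2 mA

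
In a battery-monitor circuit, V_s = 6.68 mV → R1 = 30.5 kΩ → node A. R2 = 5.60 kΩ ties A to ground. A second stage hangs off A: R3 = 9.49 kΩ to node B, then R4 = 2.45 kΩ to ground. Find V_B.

Node A sees R2 in parallel with the series input of stage 2, R3 + R4 = 11.94 kΩ.
Effective lower resistance at A: R2 ‖ 11.94 = 3.812 kΩ.
V_A = 6.68 × 3.812/(30.5 + 3.812) = 0.7422 mV.
V_B = V_A × 0.2052 = 0.1523 mV.

V_B ≈ 0.152 mV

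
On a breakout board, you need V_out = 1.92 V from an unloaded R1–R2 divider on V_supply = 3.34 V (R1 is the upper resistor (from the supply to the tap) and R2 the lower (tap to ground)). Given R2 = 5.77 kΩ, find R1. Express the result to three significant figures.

R1 ≈ 4.27 kΩ

Required fraction k = V_out/V_supply = 0.5749.
So R1 = R2 · (V_supply/V_out − 1) = 5.77 × (3.34/1.92 − 1) = 5.77 × 0.7396 = 4.267 kΩ.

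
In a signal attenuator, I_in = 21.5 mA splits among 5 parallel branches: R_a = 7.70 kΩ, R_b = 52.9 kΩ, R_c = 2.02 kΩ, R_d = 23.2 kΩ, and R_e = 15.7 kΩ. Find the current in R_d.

I ≈ 1.23 mA

Total conductance ΣG = 1/7.70 + 1/52.9 + 1/2.02 + 1/23.2 + 1/15.7 = 0.7506 (units of 1/kΩ).
By the current-divider rule, I = I_in · G_k/ΣG = 21.5 × 0.05742 = 1.235 mA.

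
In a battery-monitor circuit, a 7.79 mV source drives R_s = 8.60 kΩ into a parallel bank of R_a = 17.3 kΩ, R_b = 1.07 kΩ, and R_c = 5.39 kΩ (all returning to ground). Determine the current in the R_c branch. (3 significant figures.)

I ≈ 0.130 µA

Equivalent of the parallel group: R_p = 0.8490 kΩ.
V_A by voltage divider: V_A = 7.79 × 0.8490/(8.60 + 0.8490) = 0.6999 mV.
Branch current I = V_A/R_c = 0.6999/5.39 = 0.1299 µA.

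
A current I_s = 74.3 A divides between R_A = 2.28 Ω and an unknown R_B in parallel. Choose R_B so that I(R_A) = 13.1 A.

R_B ≈ 0.488 Ω

Two-branch current divider: I_A = I_s · R_B/(R_A + R_B).
13.1/74.3 = R_B/(R_A + R_B) → R_B = R_A · (0.1763)/(1 − 0.1763) = 2.28 × 0.2141 = 0.4880 Ω.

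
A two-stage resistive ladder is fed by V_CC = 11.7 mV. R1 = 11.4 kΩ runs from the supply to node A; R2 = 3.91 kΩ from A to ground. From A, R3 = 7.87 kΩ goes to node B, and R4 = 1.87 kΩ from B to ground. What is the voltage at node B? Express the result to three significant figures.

V_B ≈ 0.442 mV

Looking into the second stage from A: R3 + R4 = 9.740 kΩ appears in parallel with R2.
Effective lower resistance at A: R2 ‖ 9.740 = 2.790 kΩ.
V_A = 11.7 × 2.790/(11.4 + 2.790) = 2.300 mV.
Stage 2 is unloaded, so V_B = V_A · R4/(R3+R4) = 2.300 × 1.87/9.740 = 0.4417 mV.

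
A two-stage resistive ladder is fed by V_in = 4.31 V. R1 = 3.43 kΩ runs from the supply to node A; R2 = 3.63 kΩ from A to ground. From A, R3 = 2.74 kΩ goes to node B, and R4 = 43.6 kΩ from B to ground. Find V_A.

Node A sees R2 in parallel with the series input of stage 2, R3 + R4 = 46.34 kΩ.
Effective lower resistance at A: R2 ‖ 46.34 = 3.366 kΩ.
So V_A = 4.31 × 0.4953 = 2.135 V.

V_A ≈ 2.13 V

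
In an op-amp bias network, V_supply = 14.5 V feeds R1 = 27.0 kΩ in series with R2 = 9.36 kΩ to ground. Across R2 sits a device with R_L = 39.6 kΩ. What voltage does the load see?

R2 ‖ R_L = (9.36 × 39.6)/(9.36 + 39.6) = 7.571 kΩ.
Then V_out = V_supply · R2'/(R1 + R2') = 14.5 × 7.571/34.57 = 3.175 V.

V_out ≈ 3.18 V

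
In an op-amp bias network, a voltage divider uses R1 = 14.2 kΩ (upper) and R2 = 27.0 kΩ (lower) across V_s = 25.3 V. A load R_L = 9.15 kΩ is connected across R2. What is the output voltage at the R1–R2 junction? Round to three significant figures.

V_out ≈ 8.22 V

R2 ‖ R_L = (27.0 × 9.15)/(27.0 + 9.15) = 6.834 kΩ.
Then V_out = V_s · R2'/(R1 + R2') = 25.3 × 6.834/21.03 = 8.220 V.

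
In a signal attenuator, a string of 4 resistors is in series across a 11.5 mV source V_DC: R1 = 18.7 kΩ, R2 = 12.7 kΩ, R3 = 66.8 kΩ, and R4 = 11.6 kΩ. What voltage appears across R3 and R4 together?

V ≈ 8.21 mV

ΣR = 18.7 + 12.7 + 66.8 + 11.6 = 109.8 kΩ.
R_{R3..R4} = 66.8 + 11.6 = 78.40 kΩ.
V = V_DC · R/ΣR = 11.5 × 0.7140 = 8.211 mV.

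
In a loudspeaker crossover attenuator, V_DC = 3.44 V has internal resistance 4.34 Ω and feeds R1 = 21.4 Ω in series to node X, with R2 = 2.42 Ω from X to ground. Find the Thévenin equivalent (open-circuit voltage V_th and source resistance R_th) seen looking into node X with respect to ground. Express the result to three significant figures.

V_th ≈ 0.296 V, R_th ≈ 2.21 Ω

R1' = 4.34 + 21.4 = 25.74 Ω (source resistance + R1).
V_th is the unloaded tap voltage: V_DC · R2/(R1'+R2) = 3.44 × 0.08594 = 0.2956 V.
With V_DC suppressed (replaced by a short), R_th = R1' ‖ R2 = (25.74 × 2.42)/(25.74 + 2.42) = 2.212 Ω.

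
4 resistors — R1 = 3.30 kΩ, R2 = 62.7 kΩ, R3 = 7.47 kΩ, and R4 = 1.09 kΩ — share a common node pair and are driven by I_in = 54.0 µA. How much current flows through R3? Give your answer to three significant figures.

I ≈ 5.28 µA

ΣG = 1/3.30 + 1/62.7 + 1/7.47 + 1/1.09 = 1.370.
Current divider: I(R3) = I_in · G_k/ΣG = 54.0 × (0.1339/1.370) = 54.0 × 0.09769 = 5.276 µA.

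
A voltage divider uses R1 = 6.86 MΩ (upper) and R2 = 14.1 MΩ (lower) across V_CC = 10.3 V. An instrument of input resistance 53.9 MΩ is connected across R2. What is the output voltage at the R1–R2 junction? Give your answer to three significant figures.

The load sits in parallel with R2, giving an effective lower resistance R2' = R2·R_L/(R2+R_L) = 11.18 MΩ.
Voltage divider with the loaded lower leg: V_out = 10.3 × 11.18/(6.86 + 11.18) = 10.3 × 0.6197 = 6.382 V.
(Unloaded it would be 6.93 V; the load pulls it down.)

V_out ≈ 6.38 V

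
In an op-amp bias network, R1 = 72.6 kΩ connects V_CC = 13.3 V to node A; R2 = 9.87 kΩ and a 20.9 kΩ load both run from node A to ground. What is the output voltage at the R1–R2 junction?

The load sits in parallel with R2, giving an effective lower resistance R2' = R2·R_L/(R2+R_L) = 6.704 kΩ.
Now apply the divider: V_out = 13.3 × 0.08454 = 1.124 V.
(Unloaded it would be 1.59 V; the load pulls it down.)

V_out ≈ 1.12 V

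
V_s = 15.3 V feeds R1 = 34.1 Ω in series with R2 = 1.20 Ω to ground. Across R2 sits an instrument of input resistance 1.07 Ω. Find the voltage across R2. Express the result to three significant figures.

First combine the lower leg with the load: R2 ‖ R_L = 0.5656 Ω.
Then V_out = V_s · R2'/(R1 + R2') = 15.3 × 0.5656/34.67 = 0.2496 V.
(Unloaded it would be 0.520 V; the load pulls it down.)

V_out ≈ 0.250 V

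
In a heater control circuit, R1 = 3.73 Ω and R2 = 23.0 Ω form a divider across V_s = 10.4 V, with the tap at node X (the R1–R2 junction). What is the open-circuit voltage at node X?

V_th ≈ 8.95 V

Open-circuit (no load on X): V_th = V_s · R2/(R1 + R2) = 10.4 × 23.0/(3.730 + 23.0) = 8.949 V.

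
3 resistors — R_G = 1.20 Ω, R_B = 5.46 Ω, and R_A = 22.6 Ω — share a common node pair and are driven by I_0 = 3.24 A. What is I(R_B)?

I ≈ 0.559 A

Total conductance ΣG = 1/1.20 + 1/5.46 + 1/22.6 = 1.061 (units of 1/Ω).
R_B takes the fraction G_k/ΣG = 0.1832/1.061 = 0.1727, so I = 3.24 × 0.1727 = 0.5594 A.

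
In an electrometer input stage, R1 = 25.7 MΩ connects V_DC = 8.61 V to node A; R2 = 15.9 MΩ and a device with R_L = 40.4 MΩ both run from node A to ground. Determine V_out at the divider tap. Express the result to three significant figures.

First combine the lower leg with the load: R2 ‖ R_L = 11.41 MΩ.
Then V_out = V_DC · R2'/(R1 + R2') = 8.61 × 11.41/37.11 = 2.647 V.

V_out ≈ 2.65 V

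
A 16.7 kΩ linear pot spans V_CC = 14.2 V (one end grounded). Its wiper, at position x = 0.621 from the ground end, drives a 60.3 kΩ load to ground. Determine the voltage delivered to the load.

The pot divides into 6.329 kΩ above the wiper and 10.37 kΩ below.
(x·R_p) ‖ R_L = 8.849 kΩ.
Then V_out = V_CC · 8.849/(6.329 + 8.849) = 8.279 V.

V_out ≈ 8.28 V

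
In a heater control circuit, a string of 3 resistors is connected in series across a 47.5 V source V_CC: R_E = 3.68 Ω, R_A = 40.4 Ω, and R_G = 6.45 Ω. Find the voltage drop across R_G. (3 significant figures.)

ΣR = 3.68 + 40.4 + 6.45 = 50.53 Ω.
V = V_CC · R/ΣR = 47.5 × 0.1276 = 6.063 V.

V ≈ 6.06 V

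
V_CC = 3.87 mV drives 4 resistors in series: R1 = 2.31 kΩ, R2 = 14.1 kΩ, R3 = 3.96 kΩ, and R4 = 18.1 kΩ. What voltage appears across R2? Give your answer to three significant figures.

V ≈ 1.42 mV

Total series resistance ΣR = 2.31 + 14.1 + 3.96 + 18.1 = 38.47 kΩ.
By the voltage-divider rule, V = 3.87 × 14.10/38.47 = 1.418 mV.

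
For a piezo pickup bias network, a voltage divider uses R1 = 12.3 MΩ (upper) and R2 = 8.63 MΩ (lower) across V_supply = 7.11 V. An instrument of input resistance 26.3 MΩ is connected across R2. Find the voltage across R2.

R2 ‖ R_L = (8.63 × 26.3)/(8.63 + 26.3) = 6.498 MΩ.
Now apply the divider: V_out = 7.11 × 0.3457 = 2.458 V.
(Unloaded it would be 2.93 V; the load pulls it down.)

V_out ≈ 2.46 V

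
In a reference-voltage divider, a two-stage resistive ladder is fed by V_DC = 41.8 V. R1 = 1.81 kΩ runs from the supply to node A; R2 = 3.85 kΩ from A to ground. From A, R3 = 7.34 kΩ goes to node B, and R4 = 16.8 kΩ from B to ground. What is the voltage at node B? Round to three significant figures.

Node A sees R2 in parallel with the series input of stage 2, R3 + R4 = 24.14 kΩ.
R2 ‖ (R3+R4) = 3.320 kΩ.
V_A = 41.8 × 3.320/(1.81 + 3.320) = 27.05 V.
Stage 2 is unloaded, so V_B = V_A · R4/(R3+R4) = 27.05 × 16.8/24.14 = 18.83 V.

V_B ≈ 18.8 V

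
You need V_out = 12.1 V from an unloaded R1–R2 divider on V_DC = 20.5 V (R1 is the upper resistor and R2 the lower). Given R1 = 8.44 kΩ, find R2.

V_out/V_DC = R2/(R1+R2) = 0.5902.
So R2 = R1 · V_out/(V_DC − V_out) = 8.44 × 12.1/(20.5 − 12.1) = 8.44 × 1.440 = 12.16 kΩ.

R2 ≈ 12.2 kΩ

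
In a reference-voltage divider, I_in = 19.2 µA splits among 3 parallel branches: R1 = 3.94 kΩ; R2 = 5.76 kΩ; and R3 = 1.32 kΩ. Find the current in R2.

Total conductance ΣG = 1/3.94 + 1/5.76 + 1/1.32 = 1.185 (units of 1/kΩ).
R2 takes the fraction G_k/ΣG = 0.1736/1.185 = 0.1465, so I = 19.2 × 0.1465 = 2.813 µA.

I ≈ 2.81 µA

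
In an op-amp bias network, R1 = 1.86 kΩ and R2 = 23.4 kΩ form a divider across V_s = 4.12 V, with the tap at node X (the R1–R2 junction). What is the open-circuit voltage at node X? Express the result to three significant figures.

V_th ≈ 3.82 V

Open-circuit (no load on X): V_th = V_s · R2/(R1 + R2) = 4.12 × 23.4/(1.860 + 23.4) = 3.817 V.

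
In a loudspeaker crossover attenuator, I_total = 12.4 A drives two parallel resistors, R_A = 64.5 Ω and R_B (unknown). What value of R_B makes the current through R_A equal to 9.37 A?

R_B ≈ 199 Ω

The fraction through R_A equals R_B/(R_A+R_B).
9.37/12.4 = R_B/(R_A + R_B) → R_B = R_A · (0.7556)/(1 − 0.7556) = 64.5 × 3.092 = 199.5 Ω.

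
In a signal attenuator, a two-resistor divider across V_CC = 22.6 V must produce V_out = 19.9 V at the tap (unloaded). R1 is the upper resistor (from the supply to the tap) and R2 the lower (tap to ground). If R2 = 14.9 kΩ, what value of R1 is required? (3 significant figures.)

R1 ≈ 2.02 kΩ

Required fraction k = V_out/V_CC = 0.8805.
Rearranging, R1 = R2·(1−k)/k = 14.9 × 0.1357 = 2.022 kΩ.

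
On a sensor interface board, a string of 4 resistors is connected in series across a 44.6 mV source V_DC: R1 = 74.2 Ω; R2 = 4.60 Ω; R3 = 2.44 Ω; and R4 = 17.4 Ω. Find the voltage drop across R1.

Series total: ΣR = 74.2 + 4.60 + 2.44 + 17.4 = 98.64 Ω.
V = V_DC · R/ΣR = 44.6 × 0.7522 = 33.55 mV.

V ≈ 33.5 mV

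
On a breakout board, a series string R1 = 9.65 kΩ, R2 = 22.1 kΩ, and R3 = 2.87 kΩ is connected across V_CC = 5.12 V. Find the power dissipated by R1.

Series current I = V_CC/ΣR = 5.12/34.62 = 0.1479 mA.
P = I²R = 0.02187 × 9.65 = 0.2111 mW.

P ≈ 0.211 mW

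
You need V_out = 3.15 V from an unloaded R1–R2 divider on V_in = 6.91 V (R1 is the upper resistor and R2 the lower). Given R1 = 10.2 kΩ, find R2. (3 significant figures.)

The divider ratio is R2/(R1+R2) = 3.15/6.91 = 0.4559.
Rearranging, R2 = R1·k/(1−k) = 10.2 × 0.8378 = 8.545 kΩ.

R2 ≈ 8.55 kΩ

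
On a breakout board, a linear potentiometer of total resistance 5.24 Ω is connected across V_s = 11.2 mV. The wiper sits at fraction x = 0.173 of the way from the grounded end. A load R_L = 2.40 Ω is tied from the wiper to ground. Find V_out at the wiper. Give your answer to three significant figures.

V_out ≈ 1.48 mV

Lower segment x·R_p = 0.9065 Ω; upper segment (1−x)·R_p = 4.333 Ω.
Lower segment in parallel with the load: 0.9065 ‖ 2.40 = 0.6580 Ω.
Loaded-divider output: V_out = 11.2 × 0.1318 = 1.476 mV.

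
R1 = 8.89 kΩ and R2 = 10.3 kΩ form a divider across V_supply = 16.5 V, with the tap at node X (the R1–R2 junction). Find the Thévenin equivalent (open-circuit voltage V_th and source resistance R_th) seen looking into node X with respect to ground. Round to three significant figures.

Open-circuit (no load on X): V_th = V_supply · R2/(R1 + R2) = 16.5 × 10.3/(8.890 + 10.3) = 8.856 V.
Looking into X with the source shorted: R_th = R1·R2/(R1+R2) = 8.890 × 10.3/19.19 = 4.772 kΩ.

V_th ≈ 8.86 V, R_th ≈ 4.77 kΩ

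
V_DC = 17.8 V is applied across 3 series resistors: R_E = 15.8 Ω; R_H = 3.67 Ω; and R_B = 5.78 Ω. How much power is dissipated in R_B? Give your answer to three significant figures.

The common current is I = 17.8/25.25 = 0.7050 A.
P = I²R = 0.4970 × 5.78 = 2.872 W.

P ≈ 2.87 W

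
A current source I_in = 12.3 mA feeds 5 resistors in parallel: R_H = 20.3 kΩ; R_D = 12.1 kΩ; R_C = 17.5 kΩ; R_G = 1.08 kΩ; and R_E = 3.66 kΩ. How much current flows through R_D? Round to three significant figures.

Conductances: ΣG = 1/20.3 + 1/12.1 + 1/17.5 + 1/1.08 + 1/3.66 = 1.388 (1/kΩ).
By the current-divider rule, I = I_in · G_k/ΣG = 12.3 × 0.05953 = 0.7323 mA.

I ≈ 0.732 mA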